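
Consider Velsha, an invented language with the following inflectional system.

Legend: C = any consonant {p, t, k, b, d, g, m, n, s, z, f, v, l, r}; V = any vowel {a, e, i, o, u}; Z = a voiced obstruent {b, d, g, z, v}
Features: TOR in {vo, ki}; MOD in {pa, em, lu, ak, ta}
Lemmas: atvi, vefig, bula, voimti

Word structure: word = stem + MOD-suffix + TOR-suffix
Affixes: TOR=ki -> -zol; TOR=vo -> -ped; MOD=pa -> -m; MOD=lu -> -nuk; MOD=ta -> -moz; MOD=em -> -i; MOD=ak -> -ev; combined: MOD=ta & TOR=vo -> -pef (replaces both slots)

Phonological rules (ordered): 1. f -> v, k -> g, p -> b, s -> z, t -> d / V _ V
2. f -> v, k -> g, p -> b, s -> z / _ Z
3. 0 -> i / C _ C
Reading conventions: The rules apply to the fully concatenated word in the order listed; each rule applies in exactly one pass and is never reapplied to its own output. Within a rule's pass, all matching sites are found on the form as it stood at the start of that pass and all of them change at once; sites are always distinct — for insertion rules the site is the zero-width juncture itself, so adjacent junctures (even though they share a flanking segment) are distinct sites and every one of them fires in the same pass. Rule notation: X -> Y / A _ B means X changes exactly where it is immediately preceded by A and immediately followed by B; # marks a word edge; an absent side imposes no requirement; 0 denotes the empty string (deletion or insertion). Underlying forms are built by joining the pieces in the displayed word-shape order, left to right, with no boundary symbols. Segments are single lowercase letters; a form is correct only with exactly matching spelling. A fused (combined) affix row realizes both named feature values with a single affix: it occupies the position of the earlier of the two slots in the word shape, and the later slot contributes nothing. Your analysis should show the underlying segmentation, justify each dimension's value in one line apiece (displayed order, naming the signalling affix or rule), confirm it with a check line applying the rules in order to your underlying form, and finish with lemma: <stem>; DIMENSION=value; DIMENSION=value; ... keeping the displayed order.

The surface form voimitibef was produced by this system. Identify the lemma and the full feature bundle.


underlying: voimti-pef
TOR=vo - signalled by the combined affix row
MOD=ta - signalled by the combined affix row
check: voimtipef -> voimtibef -> voimtibef -> voimitibef
lemma: voimti; TOR=vo; MOD=ta


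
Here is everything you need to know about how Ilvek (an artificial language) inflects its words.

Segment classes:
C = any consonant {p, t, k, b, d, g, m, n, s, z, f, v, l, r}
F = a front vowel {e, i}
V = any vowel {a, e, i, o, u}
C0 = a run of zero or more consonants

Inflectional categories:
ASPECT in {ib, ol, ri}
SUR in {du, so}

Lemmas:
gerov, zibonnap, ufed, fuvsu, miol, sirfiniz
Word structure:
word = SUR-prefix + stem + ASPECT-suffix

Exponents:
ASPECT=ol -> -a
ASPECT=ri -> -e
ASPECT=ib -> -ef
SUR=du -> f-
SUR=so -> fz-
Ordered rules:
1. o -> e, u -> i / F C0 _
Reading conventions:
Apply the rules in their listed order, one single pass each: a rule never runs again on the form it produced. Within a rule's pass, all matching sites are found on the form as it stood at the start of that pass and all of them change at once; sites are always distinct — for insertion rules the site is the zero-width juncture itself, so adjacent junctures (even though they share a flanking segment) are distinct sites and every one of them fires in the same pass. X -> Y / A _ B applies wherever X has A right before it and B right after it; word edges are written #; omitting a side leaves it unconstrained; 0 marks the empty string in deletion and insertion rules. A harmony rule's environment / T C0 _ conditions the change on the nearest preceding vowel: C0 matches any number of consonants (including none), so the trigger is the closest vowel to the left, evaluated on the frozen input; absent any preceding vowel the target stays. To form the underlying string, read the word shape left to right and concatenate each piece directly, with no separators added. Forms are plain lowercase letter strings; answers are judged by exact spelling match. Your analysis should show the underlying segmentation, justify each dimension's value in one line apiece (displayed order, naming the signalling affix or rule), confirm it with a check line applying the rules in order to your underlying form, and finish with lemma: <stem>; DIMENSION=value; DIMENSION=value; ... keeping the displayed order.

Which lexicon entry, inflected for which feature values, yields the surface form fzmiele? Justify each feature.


underlying: fz-miol-e
ASPECT=ri - signalled by the affix -e
SUR=so - signalled by the affix fz-
check: fzmiole -> fzmiele
lemma: miol; ASPECT=ri; SUR=so


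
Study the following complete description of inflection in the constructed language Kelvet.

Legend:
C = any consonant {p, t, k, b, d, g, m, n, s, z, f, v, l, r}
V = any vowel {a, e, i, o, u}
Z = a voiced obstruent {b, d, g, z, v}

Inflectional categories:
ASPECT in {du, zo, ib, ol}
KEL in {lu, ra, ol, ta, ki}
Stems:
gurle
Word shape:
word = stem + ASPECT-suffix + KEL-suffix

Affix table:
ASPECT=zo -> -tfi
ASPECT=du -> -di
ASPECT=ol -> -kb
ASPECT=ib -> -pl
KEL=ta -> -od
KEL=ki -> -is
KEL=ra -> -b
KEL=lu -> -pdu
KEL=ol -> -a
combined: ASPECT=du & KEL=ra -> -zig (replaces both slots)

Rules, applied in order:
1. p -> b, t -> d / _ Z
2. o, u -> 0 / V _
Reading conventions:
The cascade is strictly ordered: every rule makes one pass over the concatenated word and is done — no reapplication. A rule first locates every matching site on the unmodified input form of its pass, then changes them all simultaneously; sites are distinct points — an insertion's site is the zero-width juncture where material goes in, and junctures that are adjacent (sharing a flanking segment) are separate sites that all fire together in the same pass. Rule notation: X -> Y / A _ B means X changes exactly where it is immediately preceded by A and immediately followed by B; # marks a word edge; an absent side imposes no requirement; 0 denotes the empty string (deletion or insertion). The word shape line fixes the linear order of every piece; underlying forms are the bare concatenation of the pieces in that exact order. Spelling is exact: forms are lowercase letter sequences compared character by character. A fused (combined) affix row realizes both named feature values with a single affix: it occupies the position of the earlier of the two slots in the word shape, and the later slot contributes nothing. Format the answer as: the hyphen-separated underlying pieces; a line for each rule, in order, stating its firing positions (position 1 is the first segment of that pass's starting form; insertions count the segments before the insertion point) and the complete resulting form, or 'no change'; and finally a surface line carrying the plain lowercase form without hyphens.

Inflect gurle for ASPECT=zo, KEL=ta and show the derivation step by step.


underlying: gurle-tfi-od
1. p -> b, t -> d / _ Z: no change
2. o, u -> 0 / V _: fires at position(s) 9: gurletfid
surface: gurletfid


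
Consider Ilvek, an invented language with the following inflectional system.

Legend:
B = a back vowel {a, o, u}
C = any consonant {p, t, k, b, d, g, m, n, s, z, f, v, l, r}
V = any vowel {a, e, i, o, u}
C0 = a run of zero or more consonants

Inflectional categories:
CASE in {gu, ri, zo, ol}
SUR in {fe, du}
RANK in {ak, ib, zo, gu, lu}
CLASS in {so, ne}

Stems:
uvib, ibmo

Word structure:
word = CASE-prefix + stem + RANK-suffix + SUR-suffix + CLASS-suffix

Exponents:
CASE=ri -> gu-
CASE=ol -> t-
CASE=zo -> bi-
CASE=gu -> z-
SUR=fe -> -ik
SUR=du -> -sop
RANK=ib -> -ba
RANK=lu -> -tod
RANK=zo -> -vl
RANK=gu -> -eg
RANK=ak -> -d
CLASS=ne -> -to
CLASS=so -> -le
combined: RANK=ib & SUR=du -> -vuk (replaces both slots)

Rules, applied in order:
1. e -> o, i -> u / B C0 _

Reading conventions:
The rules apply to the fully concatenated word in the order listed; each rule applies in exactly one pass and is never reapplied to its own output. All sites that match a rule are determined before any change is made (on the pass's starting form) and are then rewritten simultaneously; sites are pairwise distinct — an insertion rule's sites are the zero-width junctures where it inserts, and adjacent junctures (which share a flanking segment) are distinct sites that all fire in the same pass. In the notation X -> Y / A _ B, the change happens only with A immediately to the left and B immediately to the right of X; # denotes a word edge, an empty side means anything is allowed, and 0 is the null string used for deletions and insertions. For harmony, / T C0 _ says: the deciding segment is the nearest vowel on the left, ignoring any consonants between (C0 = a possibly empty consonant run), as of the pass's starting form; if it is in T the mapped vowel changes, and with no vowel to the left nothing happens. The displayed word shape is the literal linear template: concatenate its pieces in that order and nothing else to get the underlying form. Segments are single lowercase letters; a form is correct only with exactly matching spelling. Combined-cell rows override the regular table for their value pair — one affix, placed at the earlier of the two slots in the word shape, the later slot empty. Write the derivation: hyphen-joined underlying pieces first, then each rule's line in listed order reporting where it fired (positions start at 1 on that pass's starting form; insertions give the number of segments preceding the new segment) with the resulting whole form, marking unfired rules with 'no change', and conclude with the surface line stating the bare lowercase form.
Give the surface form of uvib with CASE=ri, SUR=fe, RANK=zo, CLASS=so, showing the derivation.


underlying: gu-uvib-vl-ik-le
1. e -> o, i -> u / B C0 _: fires at position(s) 5: guuvubvlikle
surface: guuvubvlikle


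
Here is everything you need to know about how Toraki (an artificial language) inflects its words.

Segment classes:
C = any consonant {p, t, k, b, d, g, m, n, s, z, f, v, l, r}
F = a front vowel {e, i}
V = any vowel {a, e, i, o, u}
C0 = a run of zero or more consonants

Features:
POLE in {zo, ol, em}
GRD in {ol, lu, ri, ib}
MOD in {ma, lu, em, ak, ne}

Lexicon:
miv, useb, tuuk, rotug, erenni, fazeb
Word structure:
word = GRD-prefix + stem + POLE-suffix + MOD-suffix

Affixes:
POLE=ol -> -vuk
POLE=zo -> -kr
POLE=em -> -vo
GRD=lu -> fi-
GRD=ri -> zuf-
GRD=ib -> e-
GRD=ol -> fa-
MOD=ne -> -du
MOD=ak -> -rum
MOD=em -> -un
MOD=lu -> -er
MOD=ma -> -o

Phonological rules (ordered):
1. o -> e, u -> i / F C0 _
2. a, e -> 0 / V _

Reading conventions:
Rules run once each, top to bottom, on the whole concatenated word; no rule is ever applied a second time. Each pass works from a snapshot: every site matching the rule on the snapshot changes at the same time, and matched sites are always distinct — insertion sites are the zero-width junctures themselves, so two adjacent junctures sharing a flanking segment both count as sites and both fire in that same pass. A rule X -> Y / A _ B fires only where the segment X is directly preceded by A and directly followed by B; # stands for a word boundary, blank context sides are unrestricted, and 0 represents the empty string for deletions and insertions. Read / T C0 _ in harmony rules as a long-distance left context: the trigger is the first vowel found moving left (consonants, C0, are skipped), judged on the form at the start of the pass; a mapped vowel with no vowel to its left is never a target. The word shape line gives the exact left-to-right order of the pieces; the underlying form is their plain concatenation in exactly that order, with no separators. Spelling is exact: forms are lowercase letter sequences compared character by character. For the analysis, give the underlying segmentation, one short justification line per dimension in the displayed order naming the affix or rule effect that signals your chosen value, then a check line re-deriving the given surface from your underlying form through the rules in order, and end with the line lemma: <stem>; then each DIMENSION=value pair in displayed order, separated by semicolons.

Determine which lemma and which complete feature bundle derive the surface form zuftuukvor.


underlying: zuf-tuuk-vo-er
POLE=em - signalled by the affix -vo
GRD=ri - signalled by the affix zuf-
MOD=lu - signalled by the affix -er
check: zuftuukvoer -> zuftuukvoer -> zuftuukvor
lemma: tuuk; POLE=em; GRD=ri; MOD=lu


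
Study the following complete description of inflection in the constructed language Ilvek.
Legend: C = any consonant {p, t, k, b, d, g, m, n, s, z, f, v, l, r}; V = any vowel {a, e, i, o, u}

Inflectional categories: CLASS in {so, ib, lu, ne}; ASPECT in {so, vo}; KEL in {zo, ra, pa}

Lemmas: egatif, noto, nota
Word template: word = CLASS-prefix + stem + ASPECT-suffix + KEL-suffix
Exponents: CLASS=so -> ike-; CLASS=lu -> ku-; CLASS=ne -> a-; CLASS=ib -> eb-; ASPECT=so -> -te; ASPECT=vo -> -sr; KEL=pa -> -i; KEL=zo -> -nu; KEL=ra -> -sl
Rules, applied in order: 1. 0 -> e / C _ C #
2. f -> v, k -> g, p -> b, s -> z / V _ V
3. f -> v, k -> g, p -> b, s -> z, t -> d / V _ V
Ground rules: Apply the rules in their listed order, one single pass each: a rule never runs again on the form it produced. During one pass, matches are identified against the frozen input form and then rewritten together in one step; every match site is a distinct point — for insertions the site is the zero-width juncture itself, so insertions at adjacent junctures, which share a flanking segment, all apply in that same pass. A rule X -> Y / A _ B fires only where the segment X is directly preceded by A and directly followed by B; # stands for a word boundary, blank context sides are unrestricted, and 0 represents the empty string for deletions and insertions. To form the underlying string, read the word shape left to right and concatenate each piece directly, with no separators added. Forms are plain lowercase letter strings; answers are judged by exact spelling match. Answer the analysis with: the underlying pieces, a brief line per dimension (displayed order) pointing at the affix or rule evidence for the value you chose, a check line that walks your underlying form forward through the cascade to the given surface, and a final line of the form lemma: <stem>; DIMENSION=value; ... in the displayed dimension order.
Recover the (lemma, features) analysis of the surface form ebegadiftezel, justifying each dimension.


underlying: eb-egatif-te-sl
CLASS=ib - signalled by the affix eb-
ASPECT=so - signalled by the affix -te
KEL=ra - signalled by the affix -sl
check: ebegatiftesl -> ebegatiftesel -> ebegatiftezel -> ebegadiftezel
lemma: egatif; CLASS=ib; ASPECT=so; KEL=ra


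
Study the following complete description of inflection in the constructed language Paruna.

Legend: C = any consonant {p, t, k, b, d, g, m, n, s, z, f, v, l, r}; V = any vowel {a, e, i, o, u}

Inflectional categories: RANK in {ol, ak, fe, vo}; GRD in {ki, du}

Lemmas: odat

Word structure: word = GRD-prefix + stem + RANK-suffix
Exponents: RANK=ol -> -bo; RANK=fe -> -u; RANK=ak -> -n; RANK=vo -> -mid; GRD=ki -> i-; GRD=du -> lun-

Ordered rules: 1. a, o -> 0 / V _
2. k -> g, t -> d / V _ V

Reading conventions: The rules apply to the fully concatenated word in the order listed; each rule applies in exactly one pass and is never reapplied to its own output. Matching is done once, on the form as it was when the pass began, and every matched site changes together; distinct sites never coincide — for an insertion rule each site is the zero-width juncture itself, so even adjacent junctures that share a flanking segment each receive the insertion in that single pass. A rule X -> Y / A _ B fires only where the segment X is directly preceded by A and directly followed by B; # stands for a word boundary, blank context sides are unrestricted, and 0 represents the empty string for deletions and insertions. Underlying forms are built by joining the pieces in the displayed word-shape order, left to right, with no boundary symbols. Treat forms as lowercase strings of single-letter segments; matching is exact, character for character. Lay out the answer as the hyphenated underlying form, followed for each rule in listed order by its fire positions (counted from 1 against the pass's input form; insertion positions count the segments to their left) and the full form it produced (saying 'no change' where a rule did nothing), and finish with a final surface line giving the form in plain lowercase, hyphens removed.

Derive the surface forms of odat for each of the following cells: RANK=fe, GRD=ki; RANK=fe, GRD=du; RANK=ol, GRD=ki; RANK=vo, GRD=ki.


cell RANK=fe, GRD=ki:
underlying: i-odat-u
1. a, o -> 0 / V _: fires at position(s) 2: idatu
2. k -> g, t -> d / V _ V: fires at position(s) 4: idadu
surface: idadu

cell RANK=fe, GRD=du:
underlying: lun-odat-u
1. a, o -> 0 / V _: no change
2. k -> g, t -> d / V _ V: fires at position(s) 7: lunodadu
surface: lunodadu

cell RANK=ol, GRD=ki:
underlying: i-odat-bo
1. a, o -> 0 / V _: fires at position(s) 2: idatbo
2. k -> g, t -> d / V _ V: no change
surface: idatbo

cell RANK=vo, GRD=ki:
underlying: i-odat-mid
1. a, o -> 0 / V _: fires at position(s) 2: idatmid
2. k -> g, t -> d / V _ V: no change
surface: idatmid


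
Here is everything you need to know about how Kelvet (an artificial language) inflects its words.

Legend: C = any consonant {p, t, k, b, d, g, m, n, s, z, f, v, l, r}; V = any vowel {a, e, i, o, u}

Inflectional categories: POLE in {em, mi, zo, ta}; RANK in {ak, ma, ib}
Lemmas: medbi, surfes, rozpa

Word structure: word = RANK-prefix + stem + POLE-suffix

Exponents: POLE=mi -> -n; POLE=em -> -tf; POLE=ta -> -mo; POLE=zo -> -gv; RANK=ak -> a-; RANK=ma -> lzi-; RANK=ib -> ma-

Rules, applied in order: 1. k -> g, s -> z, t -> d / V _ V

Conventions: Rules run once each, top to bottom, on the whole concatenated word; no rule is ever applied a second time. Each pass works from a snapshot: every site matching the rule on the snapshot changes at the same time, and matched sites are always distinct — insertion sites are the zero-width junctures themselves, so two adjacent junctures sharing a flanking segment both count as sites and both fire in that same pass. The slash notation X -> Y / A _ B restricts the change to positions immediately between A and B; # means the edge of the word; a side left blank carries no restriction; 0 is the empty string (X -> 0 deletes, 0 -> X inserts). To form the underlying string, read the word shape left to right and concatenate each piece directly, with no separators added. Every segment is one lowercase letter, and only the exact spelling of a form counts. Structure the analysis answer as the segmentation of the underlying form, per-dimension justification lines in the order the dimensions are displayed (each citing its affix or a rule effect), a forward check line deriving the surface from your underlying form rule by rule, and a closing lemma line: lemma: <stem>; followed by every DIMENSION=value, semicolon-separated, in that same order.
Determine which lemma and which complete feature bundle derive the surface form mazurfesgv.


underlying: ma-surfes-gv
POLE=zo - signalled by the affix -gv
RANK=ib - signalled by the affix ma-
check: masurfesgv -> mazurfesgv
lemma: surfes; POLE=zo; RANK=ib


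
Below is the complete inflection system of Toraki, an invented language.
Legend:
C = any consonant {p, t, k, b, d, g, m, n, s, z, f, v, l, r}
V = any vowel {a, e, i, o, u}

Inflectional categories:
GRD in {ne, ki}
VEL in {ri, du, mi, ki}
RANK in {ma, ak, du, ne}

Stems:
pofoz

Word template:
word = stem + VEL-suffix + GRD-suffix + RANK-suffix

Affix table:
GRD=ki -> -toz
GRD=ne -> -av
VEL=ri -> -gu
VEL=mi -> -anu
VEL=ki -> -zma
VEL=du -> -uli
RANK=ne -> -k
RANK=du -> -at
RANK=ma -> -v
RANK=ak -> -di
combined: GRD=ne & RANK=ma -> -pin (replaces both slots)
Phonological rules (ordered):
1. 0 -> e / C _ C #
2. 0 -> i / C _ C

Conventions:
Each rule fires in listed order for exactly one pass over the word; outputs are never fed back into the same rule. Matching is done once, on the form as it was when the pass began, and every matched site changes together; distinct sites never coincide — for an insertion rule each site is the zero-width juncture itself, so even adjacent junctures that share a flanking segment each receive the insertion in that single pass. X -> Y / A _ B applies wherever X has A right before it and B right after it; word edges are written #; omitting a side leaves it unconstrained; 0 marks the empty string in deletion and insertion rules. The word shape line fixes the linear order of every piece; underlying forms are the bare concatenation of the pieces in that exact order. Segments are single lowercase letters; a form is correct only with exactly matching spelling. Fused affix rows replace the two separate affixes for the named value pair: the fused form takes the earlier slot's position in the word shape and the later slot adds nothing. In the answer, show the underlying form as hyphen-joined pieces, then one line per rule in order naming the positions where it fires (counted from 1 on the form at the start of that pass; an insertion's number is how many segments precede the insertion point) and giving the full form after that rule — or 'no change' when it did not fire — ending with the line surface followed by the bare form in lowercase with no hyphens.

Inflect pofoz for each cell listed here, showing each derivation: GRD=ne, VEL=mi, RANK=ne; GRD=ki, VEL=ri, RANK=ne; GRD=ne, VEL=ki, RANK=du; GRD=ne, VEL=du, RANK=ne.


cell GRD=ne, VEL=mi, RANK=ne:
underlying: pofoz-anu-av-k
1. 0 -> e / C _ C #: inserts after position(s) 10: pofozanuavek
2. 0 -> i / C _ C: no change
surface: pofozanuavek

cell GRD=ki, VEL=ri, RANK=ne:
underlying: pofoz-gu-toz-k
1. 0 -> e / C _ C #: inserts after position(s) 10: pofozgutozek
2. 0 -> i / C _ C: inserts after position(s) 5: pofozigutozek
surface: pofozigutozek

cell GRD=ne, VEL=ki, RANK=du:
underlying: pofoz-zma-av-at
1. 0 -> e / C _ C #: no change
2. 0 -> i / C _ C: inserts after position(s) 5, 6: pofozizimaavat
surface: pofozizimaavat

cell GRD=ne, VEL=du, RANK=ne:
underlying: pofoz-uli-av-k
1. 0 -> e / C _ C #: inserts after position(s) 10: pofozuliavek
2. 0 -> i / C _ C: no change
surface: pofozuliavek


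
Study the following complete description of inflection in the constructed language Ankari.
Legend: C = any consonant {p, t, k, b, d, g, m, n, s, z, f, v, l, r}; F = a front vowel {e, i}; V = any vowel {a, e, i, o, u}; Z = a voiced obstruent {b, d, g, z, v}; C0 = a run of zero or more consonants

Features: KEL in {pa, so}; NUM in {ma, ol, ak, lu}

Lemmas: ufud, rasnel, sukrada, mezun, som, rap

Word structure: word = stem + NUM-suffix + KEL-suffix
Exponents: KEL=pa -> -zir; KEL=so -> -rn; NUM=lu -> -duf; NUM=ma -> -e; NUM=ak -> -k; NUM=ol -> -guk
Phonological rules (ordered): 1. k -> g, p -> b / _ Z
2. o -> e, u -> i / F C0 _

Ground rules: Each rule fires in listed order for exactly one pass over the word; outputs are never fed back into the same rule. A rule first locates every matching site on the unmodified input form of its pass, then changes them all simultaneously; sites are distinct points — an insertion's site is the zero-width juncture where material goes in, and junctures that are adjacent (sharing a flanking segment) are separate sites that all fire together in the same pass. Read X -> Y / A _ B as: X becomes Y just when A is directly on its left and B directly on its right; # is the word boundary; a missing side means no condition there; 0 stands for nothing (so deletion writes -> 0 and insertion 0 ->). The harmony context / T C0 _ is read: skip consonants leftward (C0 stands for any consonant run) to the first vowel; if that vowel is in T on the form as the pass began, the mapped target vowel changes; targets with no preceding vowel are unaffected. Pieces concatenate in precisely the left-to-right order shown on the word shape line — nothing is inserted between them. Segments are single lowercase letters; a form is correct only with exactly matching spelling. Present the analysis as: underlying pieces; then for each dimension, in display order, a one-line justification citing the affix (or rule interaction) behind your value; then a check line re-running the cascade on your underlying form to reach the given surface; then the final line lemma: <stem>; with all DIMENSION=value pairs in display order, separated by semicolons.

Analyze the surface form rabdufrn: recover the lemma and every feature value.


underlying: rap-duf-rn
KEL=so - signalled by the affix -rn
NUM=lu - signalled by the affix -duf
check: rapdufrn -> rabdufrn -> rabdufrn
lemma: rap; KEL=so; NUM=lu


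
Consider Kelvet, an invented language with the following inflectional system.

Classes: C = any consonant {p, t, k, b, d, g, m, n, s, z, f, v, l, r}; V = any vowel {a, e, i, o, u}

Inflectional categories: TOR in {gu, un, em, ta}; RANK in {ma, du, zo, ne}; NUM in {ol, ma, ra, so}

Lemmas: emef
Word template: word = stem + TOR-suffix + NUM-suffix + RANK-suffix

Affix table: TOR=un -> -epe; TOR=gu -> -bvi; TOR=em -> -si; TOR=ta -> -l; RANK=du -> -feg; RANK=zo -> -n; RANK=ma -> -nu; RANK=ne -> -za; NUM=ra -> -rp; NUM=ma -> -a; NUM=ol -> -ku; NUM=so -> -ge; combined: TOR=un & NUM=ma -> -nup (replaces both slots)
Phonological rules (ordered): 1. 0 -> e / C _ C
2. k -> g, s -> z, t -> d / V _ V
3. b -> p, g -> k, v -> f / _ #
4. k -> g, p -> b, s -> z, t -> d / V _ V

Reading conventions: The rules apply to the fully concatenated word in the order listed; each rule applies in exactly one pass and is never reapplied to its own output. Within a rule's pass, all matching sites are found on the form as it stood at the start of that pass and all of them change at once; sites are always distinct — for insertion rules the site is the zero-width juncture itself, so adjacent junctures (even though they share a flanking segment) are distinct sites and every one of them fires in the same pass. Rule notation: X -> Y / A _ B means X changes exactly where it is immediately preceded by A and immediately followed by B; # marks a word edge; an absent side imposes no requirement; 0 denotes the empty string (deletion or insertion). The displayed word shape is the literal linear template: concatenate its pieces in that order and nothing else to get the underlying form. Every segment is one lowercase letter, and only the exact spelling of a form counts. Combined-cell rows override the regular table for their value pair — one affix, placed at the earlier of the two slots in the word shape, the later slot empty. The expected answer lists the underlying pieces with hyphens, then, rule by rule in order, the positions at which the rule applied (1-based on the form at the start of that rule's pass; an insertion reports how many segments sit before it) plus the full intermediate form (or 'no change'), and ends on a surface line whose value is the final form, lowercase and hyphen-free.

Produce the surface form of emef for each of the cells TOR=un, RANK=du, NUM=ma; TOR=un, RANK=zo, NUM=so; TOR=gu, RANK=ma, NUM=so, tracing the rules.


cell TOR=un, RANK=du, NUM=ma:
underlying: emef-nup-feg
1. 0 -> e / C _ C: inserts after position(s) 4, 7: emefenupefeg
2. k -> g, s -> z, t -> d / V _ V: no change
3. b -> p, g -> k, v -> f / _ #: fires at position(s) 12: emefenupefek
4. k -> g, p -> b, s -> z, t -> d / V _ V: fires at position(s) 8: emefenubefek
surface: emefenubefek

cell TOR=un, RANK=zo, NUM=so:
underlying: emef-epe-ge-n
1. 0 -> e / C _ C: no change
2. k -> g, s -> z, t -> d / V _ V: no change
3. b -> p, g -> k, v -> f / _ #: no change
4. k -> g, p -> b, s -> z, t -> d / V _ V: fires at position(s) 6: emefebegen
surface: emefebegen

cell TOR=gu, RANK=ma, NUM=so:
underlying: emef-bvi-ge-nu
1. 0 -> e / C _ C: inserts after position(s) 4, 5: emefebevigenu
2. k -> g, s -> z, t -> d / V _ V: no change
3. b -> p, g -> k, v -> f / _ #: no change
4. k -> g, p -> b, s -> z, t -> d / V _ V: no change
surface: emefebevigenu


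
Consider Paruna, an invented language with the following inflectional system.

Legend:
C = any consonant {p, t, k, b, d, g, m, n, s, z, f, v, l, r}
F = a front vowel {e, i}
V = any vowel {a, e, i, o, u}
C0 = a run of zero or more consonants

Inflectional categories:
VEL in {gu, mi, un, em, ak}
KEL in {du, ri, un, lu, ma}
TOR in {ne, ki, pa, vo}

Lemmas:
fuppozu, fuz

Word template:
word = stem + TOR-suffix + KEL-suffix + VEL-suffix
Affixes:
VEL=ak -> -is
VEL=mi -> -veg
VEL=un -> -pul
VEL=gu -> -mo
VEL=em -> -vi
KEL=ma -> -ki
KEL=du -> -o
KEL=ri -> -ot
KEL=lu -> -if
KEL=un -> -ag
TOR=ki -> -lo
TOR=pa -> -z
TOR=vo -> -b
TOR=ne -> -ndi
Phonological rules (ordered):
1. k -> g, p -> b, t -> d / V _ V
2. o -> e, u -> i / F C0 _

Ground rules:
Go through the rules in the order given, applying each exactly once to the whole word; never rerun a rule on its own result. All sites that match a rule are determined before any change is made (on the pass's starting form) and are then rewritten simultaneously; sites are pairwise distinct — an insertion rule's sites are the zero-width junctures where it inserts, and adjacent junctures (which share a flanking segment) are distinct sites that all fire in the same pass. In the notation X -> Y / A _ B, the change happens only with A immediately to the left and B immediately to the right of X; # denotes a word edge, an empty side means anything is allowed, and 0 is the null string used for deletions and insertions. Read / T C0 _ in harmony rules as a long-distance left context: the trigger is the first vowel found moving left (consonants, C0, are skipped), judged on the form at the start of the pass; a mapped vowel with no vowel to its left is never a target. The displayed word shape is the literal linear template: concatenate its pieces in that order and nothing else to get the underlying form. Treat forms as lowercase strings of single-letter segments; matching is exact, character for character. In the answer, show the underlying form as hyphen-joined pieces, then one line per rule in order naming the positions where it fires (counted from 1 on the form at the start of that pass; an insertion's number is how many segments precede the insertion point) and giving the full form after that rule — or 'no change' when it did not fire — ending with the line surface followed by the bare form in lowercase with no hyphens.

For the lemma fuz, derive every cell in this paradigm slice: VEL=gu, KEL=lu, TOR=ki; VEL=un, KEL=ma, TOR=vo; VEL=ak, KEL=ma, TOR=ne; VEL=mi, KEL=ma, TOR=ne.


cell VEL=gu, KEL=lu, TOR=ki:
underlying: fuz-lo-if-mo
1. k -> g, p -> b, t -> d / V _ V: no change
2. o -> e, u -> i / F C0 _: fires at position(s) 9: fuzloifme
surface: fuzloifme

cell VEL=un, KEL=ma, TOR=vo:
underlying: fuz-b-ki-pul
1. k -> g, p -> b, t -> d / V _ V: fires at position(s) 7: fuzbkibul
2. o -> e, u -> i / F C0 _: fires at position(s) 8: fuzbkibil
surface: fuzbkibil

cell VEL=ak, KEL=ma, TOR=ne:
underlying: fuz-ndi-ki-is
1. k -> g, p -> b, t -> d / V _ V: fires at position(s) 7: fuzndigiis
2. o -> e, u -> i / F C0 _: no change
surface: fuzndigiis

cell VEL=mi, KEL=ma, TOR=ne:
underlying: fuz-ndi-ki-veg
1. k -> g, p -> b, t -> d / V _ V: fires at position(s) 7: fuzndigiveg
2. o -> e, u -> i / F C0 _: no change
surface: fuzndigiveg


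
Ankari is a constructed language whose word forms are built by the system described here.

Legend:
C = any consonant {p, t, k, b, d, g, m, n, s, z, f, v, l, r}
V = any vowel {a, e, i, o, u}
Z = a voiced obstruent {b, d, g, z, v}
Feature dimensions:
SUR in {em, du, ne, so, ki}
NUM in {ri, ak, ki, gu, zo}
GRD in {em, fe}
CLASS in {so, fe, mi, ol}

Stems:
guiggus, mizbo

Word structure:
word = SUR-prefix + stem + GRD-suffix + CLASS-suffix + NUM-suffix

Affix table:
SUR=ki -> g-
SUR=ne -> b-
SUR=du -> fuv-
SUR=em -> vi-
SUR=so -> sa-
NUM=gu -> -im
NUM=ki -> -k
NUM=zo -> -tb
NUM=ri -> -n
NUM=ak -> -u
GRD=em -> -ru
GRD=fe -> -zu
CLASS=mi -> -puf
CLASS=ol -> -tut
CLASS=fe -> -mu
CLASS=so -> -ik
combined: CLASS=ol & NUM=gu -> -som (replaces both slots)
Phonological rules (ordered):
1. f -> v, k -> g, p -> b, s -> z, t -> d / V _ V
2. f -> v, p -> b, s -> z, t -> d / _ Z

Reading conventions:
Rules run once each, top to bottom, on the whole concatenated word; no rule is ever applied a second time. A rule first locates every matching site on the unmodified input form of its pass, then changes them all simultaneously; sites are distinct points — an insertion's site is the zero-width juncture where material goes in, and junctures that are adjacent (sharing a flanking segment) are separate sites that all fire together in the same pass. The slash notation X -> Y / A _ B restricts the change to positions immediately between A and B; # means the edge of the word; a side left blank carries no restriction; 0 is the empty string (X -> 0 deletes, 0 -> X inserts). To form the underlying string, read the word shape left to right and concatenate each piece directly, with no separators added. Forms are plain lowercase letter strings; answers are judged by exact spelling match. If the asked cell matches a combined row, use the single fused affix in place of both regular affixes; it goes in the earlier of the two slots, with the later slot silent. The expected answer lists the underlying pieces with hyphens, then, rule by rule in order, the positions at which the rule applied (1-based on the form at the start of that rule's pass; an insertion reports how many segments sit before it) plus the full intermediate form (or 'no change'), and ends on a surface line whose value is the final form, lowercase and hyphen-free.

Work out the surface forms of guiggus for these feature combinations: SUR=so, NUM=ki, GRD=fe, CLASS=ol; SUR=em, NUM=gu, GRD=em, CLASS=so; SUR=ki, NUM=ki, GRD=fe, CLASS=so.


cell SUR=so, NUM=ki, GRD=fe, CLASS=ol:
underlying: sa-guiggus-zu-tut-k
1. f -> v, k -> g, p -> b, s -> z, t -> d / V _ V: fires at position(s) 12: saguigguszudutk
2. f -> v, p -> b, s -> z, t -> d / _ Z: fires at position(s) 9: saguigguzzudutk
surface: saguigguzzudutk

cell SUR=em, NUM=gu, GRD=em, CLASS=so:
underlying: vi-guiggus-ru-ik-im
1. f -> v, k -> g, p -> b, s -> z, t -> d / V _ V: fires at position(s) 13: viguiggusruigim
2. f -> v, p -> b, s -> z, t -> d / _ Z: no change
surface: viguiggusruigim

cell SUR=ki, NUM=ki, GRD=fe, CLASS=so:
underlying: g-guiggus-zu-ik-k
1. f -> v, k -> g, p -> b, s -> z, t -> d / V _ V: no change
2. f -> v, p -> b, s -> z, t -> d / _ Z: fires at position(s) 8: gguigguzzuikk
surface: gguigguzzuikk


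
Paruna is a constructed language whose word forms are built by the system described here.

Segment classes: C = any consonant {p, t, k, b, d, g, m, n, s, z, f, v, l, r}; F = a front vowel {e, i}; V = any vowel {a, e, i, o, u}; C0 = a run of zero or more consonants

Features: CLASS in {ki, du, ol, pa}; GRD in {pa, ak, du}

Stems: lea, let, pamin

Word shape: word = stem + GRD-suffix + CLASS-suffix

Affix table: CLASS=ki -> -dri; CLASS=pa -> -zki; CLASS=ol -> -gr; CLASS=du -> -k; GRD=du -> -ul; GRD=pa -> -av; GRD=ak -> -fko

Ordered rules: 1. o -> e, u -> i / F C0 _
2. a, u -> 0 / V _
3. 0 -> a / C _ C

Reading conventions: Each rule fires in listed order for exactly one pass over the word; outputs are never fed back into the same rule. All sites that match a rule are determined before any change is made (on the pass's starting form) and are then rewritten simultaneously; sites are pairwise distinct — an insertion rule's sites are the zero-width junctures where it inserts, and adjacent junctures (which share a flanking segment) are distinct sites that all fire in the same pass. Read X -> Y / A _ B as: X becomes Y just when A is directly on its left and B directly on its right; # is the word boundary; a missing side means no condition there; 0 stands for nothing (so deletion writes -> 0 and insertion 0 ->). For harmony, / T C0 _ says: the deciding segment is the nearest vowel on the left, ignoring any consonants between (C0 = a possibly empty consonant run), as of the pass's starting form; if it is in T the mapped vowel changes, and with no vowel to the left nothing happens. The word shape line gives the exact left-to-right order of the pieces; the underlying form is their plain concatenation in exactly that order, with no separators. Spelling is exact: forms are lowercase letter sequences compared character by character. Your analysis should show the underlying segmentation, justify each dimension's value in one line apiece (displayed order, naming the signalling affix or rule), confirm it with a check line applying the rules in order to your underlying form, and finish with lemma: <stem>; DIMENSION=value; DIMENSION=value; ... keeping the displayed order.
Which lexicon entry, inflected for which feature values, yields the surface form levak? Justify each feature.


underlying: lea-av-k
CLASS=du - signalled by the affix -k
GRD=pa - signalled by the affix -av
check: leaavk -> leaavk -> levk -> levak
lemma: lea; CLASS=du; GRD=pa


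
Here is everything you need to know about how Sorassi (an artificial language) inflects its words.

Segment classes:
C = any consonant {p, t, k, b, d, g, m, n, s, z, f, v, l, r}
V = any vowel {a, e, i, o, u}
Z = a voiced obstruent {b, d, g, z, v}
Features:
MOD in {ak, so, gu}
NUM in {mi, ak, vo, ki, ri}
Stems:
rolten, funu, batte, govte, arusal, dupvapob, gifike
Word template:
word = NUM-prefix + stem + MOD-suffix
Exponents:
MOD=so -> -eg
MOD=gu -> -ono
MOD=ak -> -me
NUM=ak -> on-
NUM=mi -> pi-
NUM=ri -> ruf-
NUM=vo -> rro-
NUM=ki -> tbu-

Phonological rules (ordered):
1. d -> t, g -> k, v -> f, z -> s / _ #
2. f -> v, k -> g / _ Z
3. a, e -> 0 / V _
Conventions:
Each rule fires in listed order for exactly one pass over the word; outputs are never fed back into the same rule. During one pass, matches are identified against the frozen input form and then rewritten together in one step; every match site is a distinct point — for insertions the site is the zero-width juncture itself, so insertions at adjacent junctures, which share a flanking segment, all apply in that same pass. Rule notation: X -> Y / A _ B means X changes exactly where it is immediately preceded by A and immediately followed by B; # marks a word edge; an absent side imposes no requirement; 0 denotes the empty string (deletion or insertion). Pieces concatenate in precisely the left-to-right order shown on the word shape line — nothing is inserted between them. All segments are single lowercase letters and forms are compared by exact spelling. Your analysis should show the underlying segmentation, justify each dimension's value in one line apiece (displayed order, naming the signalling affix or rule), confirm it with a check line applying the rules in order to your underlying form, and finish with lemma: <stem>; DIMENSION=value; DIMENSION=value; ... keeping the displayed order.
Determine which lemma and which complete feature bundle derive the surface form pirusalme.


underlying: pi-arusal-me
MOD=ak - signalled by the affix -me
NUM=mi - signalled by the affix pi-
check: piarusalme -> piarusalme -> piarusalme -> pirusalme
lemma: arusal; MOD=ak; NUM=mi


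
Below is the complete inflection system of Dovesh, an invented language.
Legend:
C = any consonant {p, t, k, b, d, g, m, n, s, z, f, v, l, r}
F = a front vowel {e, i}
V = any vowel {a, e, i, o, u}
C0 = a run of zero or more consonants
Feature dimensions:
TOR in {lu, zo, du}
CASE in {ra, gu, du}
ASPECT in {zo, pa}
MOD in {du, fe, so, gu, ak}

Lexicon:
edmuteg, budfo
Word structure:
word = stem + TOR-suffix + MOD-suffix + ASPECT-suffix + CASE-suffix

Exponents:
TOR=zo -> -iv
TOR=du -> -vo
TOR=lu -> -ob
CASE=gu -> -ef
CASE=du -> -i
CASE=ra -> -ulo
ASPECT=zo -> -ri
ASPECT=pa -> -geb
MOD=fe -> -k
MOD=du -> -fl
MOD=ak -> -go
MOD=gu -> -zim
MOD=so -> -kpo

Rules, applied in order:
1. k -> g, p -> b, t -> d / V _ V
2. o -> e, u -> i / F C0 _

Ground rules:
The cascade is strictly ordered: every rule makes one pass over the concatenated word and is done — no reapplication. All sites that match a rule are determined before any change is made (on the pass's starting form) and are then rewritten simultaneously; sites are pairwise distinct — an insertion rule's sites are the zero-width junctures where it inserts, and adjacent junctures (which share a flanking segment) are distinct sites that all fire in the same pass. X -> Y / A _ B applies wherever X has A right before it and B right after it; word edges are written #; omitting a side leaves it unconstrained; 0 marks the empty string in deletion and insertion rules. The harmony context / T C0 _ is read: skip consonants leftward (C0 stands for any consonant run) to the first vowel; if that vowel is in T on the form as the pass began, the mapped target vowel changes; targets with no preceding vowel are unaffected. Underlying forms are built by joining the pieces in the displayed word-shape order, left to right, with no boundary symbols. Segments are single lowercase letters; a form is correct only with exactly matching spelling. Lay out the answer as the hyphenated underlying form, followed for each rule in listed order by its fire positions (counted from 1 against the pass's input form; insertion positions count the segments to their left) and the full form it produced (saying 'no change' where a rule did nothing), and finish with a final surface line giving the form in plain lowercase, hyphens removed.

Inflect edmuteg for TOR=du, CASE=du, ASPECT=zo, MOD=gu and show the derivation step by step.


underlying: edmuteg-vo-zim-ri-i
1. k -> g, p -> b, t -> d / V _ V: fires at position(s) 5: edmudegvozimrii
2. o -> e, u -> i / F C0 _: fires at position(s) 4, 9: edmidegvezimrii
surface: edmidegvezimrii
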